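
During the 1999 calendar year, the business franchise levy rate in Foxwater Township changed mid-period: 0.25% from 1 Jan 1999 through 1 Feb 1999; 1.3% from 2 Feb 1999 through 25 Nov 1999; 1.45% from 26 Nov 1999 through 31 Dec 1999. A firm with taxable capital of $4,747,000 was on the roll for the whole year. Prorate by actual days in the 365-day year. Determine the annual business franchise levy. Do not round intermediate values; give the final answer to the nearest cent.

$58,043.45

1 Jan – 1 Feb 1999: 32 days at 0.25% → $4,747,000 × 0.25% × 32/365 = $1,040.4384
2 Feb – 25 Nov 1999: 297 days at 1.3% → $4,747,000 × 1.3% × 297/365 = $50,214.1562
26 Nov – 31 Dec 1999: 36 days at 1.45% → $4,747,000 × 1.45% × 36/365 = $6,788.8603
Total = $58,043.4548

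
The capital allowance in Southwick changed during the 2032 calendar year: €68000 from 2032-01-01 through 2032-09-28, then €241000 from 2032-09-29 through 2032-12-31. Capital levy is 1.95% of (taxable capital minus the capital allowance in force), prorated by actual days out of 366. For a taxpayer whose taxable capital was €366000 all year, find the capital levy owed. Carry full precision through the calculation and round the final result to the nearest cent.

2032-01-01 to 2032-09-28: 272 days, exemption €68000 → (€366000 − €68000) × 1.95% × 272/366 = €4318.5574
2032-09-29 to 2032-12-31: 94 days, exemption €241000 → (€366000 − €241000) × 1.95% × 94/366 = €626.0246
Total = €4944.5820

€4944.58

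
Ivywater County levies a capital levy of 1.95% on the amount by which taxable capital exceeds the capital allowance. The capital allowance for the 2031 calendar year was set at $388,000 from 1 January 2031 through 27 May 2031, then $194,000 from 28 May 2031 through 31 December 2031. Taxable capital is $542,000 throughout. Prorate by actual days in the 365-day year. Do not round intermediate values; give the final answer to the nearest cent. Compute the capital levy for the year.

1 January – 27 May 2031: 147 days, exemption $388,000 → ($542,000 − $388,000) × 1.95% × 147/365 = $1,209.4274
28 May – 31 December 2031: 218 days, exemption $194,000 → ($542,000 − $194,000) × 1.95% × 218/365 = $4,053.0082
Total = $5,262.4356

$5,262.44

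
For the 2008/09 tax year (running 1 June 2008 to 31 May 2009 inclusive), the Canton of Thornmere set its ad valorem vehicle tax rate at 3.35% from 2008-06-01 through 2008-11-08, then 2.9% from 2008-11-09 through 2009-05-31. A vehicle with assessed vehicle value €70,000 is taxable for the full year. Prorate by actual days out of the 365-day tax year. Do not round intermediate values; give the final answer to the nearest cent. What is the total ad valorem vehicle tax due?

€2,168.95

2008-06-01 to 2008-11-08: 161 days at 3.35% → €70,000 × 3.35% × 161/365 = €1,034.3699
2008-11-09 to 2009-05-31: 204 days at 2.9% → €70,000 × 2.9% × 204/365 = €1,134.5753
Total = €2,168.9452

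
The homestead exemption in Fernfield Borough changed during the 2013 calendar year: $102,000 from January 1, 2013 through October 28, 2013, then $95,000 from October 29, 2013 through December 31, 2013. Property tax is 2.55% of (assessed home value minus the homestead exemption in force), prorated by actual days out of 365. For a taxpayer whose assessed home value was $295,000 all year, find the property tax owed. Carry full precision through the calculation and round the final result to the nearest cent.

January 1 – October 28, 2013: 301 days, exemption $102,000 → ($295,000 − $102,000) × 2.55% × 301/365 = $4,058.5521
October 29 – December 31, 2013: 64 days, exemption $95,000 → ($295,000 − $95,000) × 2.55% × 64/365 = $894.2466
Total = $4,952.7986

$4,952.80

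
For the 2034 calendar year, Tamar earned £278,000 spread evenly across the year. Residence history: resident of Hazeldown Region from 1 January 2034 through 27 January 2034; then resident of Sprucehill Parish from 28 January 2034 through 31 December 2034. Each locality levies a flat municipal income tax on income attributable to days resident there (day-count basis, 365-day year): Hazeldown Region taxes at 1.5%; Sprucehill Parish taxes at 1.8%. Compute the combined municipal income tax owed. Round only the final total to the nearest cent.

Hazeldown Region, 1 January – 27 January 2034: 27 days → £278,000 × 1.5% × 27/365 = £308.4658
Sprucehill Parish, 28 January – 31 December 2034: 338 days → £278,000 × 1.8% × 338/365 = £4,633.8411
Total = £4,942.3068

£4,942.31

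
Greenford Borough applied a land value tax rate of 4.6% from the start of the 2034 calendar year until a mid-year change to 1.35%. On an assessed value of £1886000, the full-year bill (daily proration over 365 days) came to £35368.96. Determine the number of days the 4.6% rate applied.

Let d = days at the first rate; then 365 − d days at the second rate.
£1886000 × [4.6%·d + 1.35%·(365−d)] / 365 = £35368.96
Solving gives d = 59, so the new rate took effect on March 1, 2034.

59 days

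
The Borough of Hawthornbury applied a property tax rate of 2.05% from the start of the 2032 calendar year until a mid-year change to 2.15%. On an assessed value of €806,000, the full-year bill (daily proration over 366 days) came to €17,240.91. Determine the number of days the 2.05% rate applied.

40 days

Let d = days at the first rate; then 366 − d days at the second rate.
€806,000 × [2.05%·d + 2.15%·(366−d)] / 366 = €17,240.91
Solving gives d = 40, so the new rate took effect on 10 Feb 2032.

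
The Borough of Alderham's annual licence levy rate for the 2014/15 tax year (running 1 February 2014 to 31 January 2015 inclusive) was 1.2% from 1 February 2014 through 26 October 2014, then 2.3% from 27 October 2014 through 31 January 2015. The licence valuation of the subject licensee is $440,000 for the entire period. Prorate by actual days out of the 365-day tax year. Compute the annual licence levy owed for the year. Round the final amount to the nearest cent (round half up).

1 February – 26 October 2014: 268 days at 1.2% → $440,000 × 1.2% × 268/365 = $3,876.8219
27 October 2014 – 31 January 2015: 97 days at 2.3% → $440,000 × 2.3% × 97/365 = $2,689.4247
Total = $6,566.2466

$6,566.25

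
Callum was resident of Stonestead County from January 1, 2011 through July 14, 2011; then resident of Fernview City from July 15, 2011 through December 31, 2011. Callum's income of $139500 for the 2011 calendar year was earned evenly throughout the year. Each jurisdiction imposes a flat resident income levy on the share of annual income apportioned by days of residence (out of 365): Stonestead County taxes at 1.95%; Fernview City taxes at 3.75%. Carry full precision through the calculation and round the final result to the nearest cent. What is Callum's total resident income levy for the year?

$3889.76

Stonestead County, January 1 – July 14, 2011: 195 days → $139500 × 1.95% × 195/365 = $1453.2842
Fernview City, July 15 – December 31, 2011: 170 days → $139500 × 3.75% × 170/365 = $2436.4726
Total = $3889.7568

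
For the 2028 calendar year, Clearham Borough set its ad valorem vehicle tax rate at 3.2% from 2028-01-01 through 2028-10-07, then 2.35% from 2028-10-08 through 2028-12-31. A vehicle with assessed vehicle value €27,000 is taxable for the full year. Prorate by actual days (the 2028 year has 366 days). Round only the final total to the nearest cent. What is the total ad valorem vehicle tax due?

€810.70

2028-01-01 to 2028-10-07: 281 days at 3.2% → €27,000 × 3.2% × 281/366 = €663.3443
2028-10-08 to 2028-12-31: 85 days at 2.35% → €27,000 × 2.35% × 85/366 = €147.3566
Total = €810.7008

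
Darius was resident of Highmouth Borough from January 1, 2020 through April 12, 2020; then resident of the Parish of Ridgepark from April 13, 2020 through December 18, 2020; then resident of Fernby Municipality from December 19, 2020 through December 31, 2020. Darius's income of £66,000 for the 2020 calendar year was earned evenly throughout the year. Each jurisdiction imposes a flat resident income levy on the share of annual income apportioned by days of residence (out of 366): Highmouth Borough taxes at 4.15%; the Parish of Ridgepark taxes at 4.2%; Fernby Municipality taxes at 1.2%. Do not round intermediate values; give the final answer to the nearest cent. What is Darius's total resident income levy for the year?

£2,692.39

Highmouth Borough, January 1 – April 12, 2020: 103 days → £66,000 × 4.15% × 103/366 = £770.8115
The Parish of Ridgepark, April 13 – December 18, 2020: 250 days → £66,000 × 4.2% × 250/366 = £1,893.4426
Fernby Municipality, December 19 – December 31, 2020: 13 days → £66,000 × 1.2% × 13/366 = £28.1311
Total = £2,692.3852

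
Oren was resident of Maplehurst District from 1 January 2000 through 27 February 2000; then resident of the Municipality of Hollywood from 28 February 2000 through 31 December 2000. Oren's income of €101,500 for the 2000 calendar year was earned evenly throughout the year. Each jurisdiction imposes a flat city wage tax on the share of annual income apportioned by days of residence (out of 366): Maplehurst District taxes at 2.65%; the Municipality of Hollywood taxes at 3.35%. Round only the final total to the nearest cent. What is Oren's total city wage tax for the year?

Maplehurst District, 1 January – 27 February 2000: 58 days → €101,500 × 2.65% × 58/366 = €426.2445
The Municipality of Hollywood, 28 February – 31 December 2000: 308 days → €101,500 × 3.35% × 308/366 = €2,861.4126
Total = €3,287.6571

€3,287.66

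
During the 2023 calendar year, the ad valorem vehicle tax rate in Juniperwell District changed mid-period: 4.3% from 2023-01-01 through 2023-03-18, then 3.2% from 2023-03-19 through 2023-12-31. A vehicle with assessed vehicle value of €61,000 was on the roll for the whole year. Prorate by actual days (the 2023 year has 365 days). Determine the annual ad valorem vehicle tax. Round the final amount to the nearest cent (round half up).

2023-01-01 to 2023-03-18: 77 days at 4.3% → €61,000 × 4.3% × 77/365 = €553.3452
2023-03-19 to 2023-12-31: 288 days at 3.2% → €61,000 × 3.2% × 288/365 = €1,540.2082
Total = €2,093.5534

€2,093.55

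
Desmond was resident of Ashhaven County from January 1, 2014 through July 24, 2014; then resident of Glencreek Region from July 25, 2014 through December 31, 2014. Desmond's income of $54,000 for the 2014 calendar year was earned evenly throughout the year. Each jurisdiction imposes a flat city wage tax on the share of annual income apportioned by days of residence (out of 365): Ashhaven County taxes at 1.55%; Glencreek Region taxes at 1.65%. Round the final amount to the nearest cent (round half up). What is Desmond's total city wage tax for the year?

Ashhaven County, January 1 – July 24, 2014: 205 days → $54,000 × 1.55% × 205/365 = $470.0959
Glencreek Region, July 25 – December 31, 2014: 160 days → $54,000 × 1.65% × 160/365 = $390.5753
Total = $860.6712

$860.67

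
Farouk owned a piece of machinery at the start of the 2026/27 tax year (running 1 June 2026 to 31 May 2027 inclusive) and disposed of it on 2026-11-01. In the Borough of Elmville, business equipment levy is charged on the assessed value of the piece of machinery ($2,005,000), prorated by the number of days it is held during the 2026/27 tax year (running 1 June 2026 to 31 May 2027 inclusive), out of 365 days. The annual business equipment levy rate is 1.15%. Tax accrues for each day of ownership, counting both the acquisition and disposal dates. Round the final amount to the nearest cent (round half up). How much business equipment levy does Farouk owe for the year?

Days held (2026-06-01 to 2026-11-01): 154 out of 365
Tax = $2,005,000 × 1.15% × 154/365 = $9,728.3699

$9,728.37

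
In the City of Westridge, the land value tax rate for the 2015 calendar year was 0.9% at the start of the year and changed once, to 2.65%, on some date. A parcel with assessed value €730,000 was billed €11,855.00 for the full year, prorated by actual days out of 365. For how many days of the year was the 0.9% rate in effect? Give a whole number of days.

Let d = days at the first rate; then 365 − d days at the second rate.
€730,000 × [0.9%·d + 2.65%·(365−d)] / 365 = €11,855.00
Solving gives d = 214, so the new rate took effect on August 3, 2015.

214 days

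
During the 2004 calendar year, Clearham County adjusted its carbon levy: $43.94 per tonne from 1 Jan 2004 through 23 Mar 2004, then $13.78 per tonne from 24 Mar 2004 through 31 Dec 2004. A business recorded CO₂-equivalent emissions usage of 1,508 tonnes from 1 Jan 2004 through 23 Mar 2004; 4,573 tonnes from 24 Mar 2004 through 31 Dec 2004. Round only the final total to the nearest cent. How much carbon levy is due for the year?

$129,277.46

1 Jan – 23 Mar 2004: 1,508 tonnes at $43.94/tonne → $66,261.52
24 Mar – 31 Dec 2004: 4,573 tonnes at $13.78/tonne → $63,015.94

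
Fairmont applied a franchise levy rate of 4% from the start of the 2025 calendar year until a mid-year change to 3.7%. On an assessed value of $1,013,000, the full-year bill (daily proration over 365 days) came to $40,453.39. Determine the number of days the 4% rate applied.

357 days

Let d = days at the first rate; then 365 − d days at the second rate.
$1,013,000 × [4%·d + 3.7%·(365−d)] / 365 = $40,453.39
Solving gives d = 357, so the new rate took effect on December 24, 2025.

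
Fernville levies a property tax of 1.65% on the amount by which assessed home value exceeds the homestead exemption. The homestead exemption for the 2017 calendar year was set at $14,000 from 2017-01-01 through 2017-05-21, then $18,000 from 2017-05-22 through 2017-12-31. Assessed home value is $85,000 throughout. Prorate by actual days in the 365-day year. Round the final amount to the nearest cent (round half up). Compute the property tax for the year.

$1,131.00

2017-01-01 to 2017-05-21: 141 days, exemption $14,000 → ($85,000 − $14,000) × 1.65% × 141/365 = $452.5521
2017-05-22 to 2017-12-31: 224 days, exemption $18,000 → ($85,000 − $18,000) × 1.65% × 224/365 = $678.4438
Total = $1,130.9959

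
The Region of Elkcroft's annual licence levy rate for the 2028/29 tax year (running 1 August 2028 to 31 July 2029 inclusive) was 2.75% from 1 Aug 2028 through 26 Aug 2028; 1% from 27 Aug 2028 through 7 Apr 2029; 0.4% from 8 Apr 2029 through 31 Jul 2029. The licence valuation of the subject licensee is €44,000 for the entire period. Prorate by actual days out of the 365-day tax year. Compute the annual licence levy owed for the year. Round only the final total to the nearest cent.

€411.67

1 Aug – 26 Aug 2028: 26 days at 2.75% → €44,000 × 2.75% × 26/365 = €86.1918
27 Aug 2028 – 7 Apr 2029: 224 days at 1% → €44,000 × 1% × 224/365 = €270.0274
8 Apr – 31 Jul 2029: 115 days at 0.4% → €44,000 × 0.4% × 115/365 = €55.4521
Total = €411.6712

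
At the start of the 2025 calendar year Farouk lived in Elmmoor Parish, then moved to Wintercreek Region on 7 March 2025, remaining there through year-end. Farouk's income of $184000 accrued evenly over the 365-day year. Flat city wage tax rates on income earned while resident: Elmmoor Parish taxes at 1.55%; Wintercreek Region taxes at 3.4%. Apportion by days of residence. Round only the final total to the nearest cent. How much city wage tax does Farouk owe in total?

$5649.81

Elmmoor Parish, 1 January – 6 March 2025: 65 days → $184000 × 1.55% × 65/365 = $507.8904
Wintercreek Region, 7 March – 31 December 2025: 300 days → $184000 × 3.4% × 300/365 = $5141.9178
Total = $5649.8082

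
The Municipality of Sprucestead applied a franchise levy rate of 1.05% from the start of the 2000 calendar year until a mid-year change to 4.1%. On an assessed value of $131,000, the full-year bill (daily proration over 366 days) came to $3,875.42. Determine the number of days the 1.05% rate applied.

137 days

Let d = days at the first rate; then 366 − d days at the second rate.
$131,000 × [1.05%·d + 4.1%·(366−d)] / 366 = $3,875.42
Solving gives d = 137, so the new rate took effect on 17 May 2000.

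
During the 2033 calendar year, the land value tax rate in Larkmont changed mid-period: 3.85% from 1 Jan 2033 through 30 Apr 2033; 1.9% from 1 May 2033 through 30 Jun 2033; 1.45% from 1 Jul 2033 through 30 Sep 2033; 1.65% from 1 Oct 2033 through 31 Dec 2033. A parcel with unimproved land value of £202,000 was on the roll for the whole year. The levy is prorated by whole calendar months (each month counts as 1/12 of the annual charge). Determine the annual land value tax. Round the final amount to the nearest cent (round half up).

£4,797.50

1 Jan – 30 Apr 2033: 4 months at 3.85% → £202,000 × 3.85% × 4/12 = £2,592.3333
1 May – 30 Jun 2033: 2 months at 1.9% → £202,000 × 1.9% × 2/12 = £639.6667
1 Jul – 30 Sep 2033: 3 months at 1.45% → £202,000 × 1.45% × 3/12 = £732.2500
1 Oct – 31 Dec 2033: 3 months at 1.65% → £202,000 × 1.65% × 3/12 = £833.2500
Total = £4,797.5000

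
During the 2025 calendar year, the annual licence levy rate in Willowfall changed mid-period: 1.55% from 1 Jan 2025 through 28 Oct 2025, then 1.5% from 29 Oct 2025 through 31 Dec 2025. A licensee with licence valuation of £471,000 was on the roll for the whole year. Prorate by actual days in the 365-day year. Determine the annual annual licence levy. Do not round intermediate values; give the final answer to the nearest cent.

1 Jan – 28 Oct 2025: 301 days at 1.55% → £471,000 × 1.55% × 301/365 = £6,020.4123
29 Oct – 31 Dec 2025: 64 days at 1.5% → £471,000 × 1.5% × 64/365 = £1,238.7945
Total = £7,259.2068

£7,259.21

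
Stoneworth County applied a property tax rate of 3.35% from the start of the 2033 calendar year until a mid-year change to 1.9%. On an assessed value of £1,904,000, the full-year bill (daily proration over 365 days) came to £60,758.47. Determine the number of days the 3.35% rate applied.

325 days

Let d = days at the first rate; then 365 − d days at the second rate.
£1,904,000 × [3.35%·d + 1.9%·(365−d)] / 365 = £60,758.47
Solving gives d = 325, so the new rate took effect on 22 November 2033.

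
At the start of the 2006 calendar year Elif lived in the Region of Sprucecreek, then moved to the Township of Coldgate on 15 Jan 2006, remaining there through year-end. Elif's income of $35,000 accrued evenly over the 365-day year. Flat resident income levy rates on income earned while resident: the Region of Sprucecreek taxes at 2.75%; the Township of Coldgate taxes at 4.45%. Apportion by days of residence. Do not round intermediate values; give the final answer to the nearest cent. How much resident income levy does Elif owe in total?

$1,534.68

The Region of Sprucecreek, 1 Jan – 14 Jan 2006: 14 days → $35,000 × 2.75% × 14/365 = $36.9178
The Township of Coldgate, 15 Jan – 31 Dec 2006: 351 days → $35,000 × 4.45% × 351/365 = $1,497.7603
Total = $1,534.6781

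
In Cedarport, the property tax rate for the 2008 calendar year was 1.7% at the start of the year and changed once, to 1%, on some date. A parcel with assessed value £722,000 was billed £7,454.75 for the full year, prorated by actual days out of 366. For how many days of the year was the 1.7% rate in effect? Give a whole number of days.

Let d = days at the first rate; then 366 − d days at the second rate.
£722,000 × [1.7%·d + 1%·(366−d)] / 366 = £7,454.75
Solving gives d = 17, so the new rate took effect on January 18, 2008.

17 days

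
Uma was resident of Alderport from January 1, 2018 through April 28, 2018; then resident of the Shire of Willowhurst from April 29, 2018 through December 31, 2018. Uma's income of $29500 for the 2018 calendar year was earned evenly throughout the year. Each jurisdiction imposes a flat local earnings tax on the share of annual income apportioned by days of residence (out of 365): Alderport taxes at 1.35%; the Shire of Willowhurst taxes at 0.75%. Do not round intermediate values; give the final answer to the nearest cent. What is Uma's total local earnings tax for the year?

$278.47

Alderport, January 1 – April 28, 2018: 118 days → $29500 × 1.35% × 118/365 = $128.7493
The Shire of Willowhurst, April 29 – December 31, 2018: 247 days → $29500 × 0.75% × 247/365 = $149.7226
Total = $278.4719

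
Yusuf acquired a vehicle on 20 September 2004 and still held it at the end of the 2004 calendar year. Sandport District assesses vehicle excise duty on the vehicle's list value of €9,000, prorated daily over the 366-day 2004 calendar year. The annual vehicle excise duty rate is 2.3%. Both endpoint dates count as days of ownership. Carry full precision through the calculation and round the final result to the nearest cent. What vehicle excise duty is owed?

€58.25

Days held (20 September – 31 December 2004): 103 out of 366
Tax = €9,000 × 2.3% × 103/366 = €58.2541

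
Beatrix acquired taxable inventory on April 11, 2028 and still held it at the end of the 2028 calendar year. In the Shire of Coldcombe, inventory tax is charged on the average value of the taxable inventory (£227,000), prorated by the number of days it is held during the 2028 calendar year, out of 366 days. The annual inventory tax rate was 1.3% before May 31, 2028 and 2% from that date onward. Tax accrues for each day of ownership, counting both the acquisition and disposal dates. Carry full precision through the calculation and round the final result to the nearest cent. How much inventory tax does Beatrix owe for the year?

April 11 – May 30, 2028: 50 days at 1.3% → £227,000 × 1.3% × 50/366 = £403.1421
May 31 – December 31, 2028: 215 days at 2% → £227,000 × 2% × 215/366 = £2,666.9399
Total = £3,070.0820

£3,070.08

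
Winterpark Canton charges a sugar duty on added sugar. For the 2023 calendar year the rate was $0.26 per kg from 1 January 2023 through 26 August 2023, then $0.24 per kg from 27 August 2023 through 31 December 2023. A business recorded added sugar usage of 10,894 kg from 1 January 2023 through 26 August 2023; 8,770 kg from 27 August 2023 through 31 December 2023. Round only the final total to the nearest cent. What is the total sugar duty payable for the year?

$4,937.24

1 January – 26 August 2023: 10,894 kg at $0.26/kg → $2,832.44
27 August – 31 December 2023: 8,770 kg at $0.24/kg → $2,104.80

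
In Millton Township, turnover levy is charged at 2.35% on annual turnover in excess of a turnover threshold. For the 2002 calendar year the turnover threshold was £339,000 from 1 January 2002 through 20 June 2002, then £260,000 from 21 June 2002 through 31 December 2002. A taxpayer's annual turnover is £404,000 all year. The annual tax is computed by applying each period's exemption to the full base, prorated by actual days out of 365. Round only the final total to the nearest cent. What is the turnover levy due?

£2,514.24

1 January – 20 June 2002: 171 days, exemption £339,000 → (£404,000 − £339,000) × 2.35% × 171/365 = £715.6233
21 June – 31 December 2002: 194 days, exemption £260,000 → (£404,000 − £260,000) × 2.35% × 194/365 = £1,798.6192
Total = £2,514.2425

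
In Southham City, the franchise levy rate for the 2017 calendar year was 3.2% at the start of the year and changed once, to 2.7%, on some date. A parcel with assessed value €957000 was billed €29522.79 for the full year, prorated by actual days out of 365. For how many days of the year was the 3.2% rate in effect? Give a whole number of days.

281 days

Let d = days at the first rate; then 365 − d days at the second rate.
€957000 × [3.2%·d + 2.7%·(365−d)] / 365 = €29522.79
Solving gives d = 281, so the new rate took effect on October 9, 2017.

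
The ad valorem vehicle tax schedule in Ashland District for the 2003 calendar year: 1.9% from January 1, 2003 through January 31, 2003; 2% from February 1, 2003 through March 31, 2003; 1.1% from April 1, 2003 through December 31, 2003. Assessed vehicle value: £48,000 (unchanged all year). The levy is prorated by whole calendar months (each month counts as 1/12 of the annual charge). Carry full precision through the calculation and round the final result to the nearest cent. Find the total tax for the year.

£632.00

January 1 – January 31, 2003: 1 month at 1.9% → £48,000 × 1.9% × 1/12 = £76.0000
February 1 – March 31, 2003: 2 months at 2% → £48,000 × 2% × 2/12 = £160.0000
April 1 – December 31, 2003: 9 months at 1.1% → £48,000 × 1.1% × 9/12 = £396.0000
Total = £632.0000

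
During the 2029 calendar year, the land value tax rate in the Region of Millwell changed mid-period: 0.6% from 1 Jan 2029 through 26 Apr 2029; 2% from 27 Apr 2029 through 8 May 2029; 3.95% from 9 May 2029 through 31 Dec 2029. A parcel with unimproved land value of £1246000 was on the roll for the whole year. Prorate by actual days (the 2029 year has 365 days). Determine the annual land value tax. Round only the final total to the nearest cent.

1 Jan – 26 Apr 2029: 116 days at 0.6% → £1246000 × 0.6% × 116/365 = £2375.9342
27 Apr – 8 May 2029: 12 days at 2% → £1246000 × 2% × 12/365 = £819.2877
9 May – 31 Dec 2029: 237 days at 3.95% → £1246000 × 3.95% × 237/365 = £31957.3397
Total = £35152.5616

£35152.56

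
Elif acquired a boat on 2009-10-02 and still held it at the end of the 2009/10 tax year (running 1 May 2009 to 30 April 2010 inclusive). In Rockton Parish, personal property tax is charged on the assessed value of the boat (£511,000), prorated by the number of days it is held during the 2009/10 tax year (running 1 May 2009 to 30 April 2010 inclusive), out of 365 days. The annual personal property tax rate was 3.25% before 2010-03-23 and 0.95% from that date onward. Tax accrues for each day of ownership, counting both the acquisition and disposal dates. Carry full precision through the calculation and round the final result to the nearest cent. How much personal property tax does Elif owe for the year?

2009-10-02 to 2010-03-22: 172 days at 3.25% → £511,000 × 3.25% × 172/365 = £7,826.0000
2010-03-23 to 2010-04-30: 39 days at 0.95% → £511,000 × 0.95% × 39/365 = £518.7000
Total = £8,344.7000

£8,344.70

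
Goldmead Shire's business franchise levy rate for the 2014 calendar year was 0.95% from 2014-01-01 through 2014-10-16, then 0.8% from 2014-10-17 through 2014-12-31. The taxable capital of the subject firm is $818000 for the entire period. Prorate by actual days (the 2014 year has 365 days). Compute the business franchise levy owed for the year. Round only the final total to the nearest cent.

$7515.52

2014-01-01 to 2014-10-16: 289 days at 0.95% → $818000 × 0.95% × 289/365 = $6152.9288
2014-10-17 to 2014-12-31: 76 days at 0.8% → $818000 × 0.8% × 76/365 = $1362.5863
Total = $7515.5151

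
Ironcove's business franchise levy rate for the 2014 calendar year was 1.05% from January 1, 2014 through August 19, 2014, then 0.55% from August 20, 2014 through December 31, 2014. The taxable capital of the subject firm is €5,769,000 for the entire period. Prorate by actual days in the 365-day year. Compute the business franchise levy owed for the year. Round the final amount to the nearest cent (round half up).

€49,984.83

January 1 – August 19, 2014: 231 days at 1.05% → €5,769,000 × 1.05% × 231/365 = €38,336.1904
August 20 – December 31, 2014: 134 days at 0.55% → €5,769,000 × 0.55% × 134/365 = €11,648.6384
Total = €49,984.8288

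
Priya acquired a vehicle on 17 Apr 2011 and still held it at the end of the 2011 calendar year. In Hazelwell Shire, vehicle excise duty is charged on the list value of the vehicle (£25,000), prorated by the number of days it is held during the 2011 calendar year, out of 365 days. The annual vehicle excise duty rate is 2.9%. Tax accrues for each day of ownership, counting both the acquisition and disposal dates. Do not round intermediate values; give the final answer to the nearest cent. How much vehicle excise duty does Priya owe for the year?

Days held (17 Apr – 31 Dec 2011): 259 out of 365
Tax = £25,000 × 2.9% × 259/365 = £514.4521

£514.45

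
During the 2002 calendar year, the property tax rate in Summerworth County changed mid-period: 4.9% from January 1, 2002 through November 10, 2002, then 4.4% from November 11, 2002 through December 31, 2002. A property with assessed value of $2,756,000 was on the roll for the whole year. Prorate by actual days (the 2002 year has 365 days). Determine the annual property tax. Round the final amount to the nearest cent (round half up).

January 1 – November 10, 2002: 314 days at 4.9% → $2,756,000 × 4.9% × 314/365 = $116,174.8384
November 11 – December 31, 2002: 51 days at 4.4% → $2,756,000 × 4.4% × 51/365 = $16,943.7370
Total = $133,118.5753

$133,118.58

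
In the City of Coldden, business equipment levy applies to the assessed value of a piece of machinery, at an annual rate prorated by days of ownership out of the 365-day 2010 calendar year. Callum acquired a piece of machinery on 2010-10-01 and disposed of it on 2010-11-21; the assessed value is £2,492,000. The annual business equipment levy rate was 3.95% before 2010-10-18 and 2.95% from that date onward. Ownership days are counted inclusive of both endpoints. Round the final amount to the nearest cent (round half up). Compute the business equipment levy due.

£11,633.88

2010-10-01 to 2010-10-17: 17 days at 3.95% → £2,492,000 × 3.95% × 17/365 = £4,584.5973
2010-10-18 to 2010-11-21: 35 days at 2.95% → £2,492,000 × 2.95% × 35/365 = £7,049.2877
Total = £11,633.8849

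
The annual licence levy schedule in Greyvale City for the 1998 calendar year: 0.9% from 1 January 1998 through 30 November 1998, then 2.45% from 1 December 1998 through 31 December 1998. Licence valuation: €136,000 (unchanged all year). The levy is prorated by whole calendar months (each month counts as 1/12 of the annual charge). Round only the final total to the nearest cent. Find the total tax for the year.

€1,399.67

1 January – 30 November 1998: 11 months at 0.9% → €136,000 × 0.9% × 11/12 = €1,122.0000
1 December – 31 December 1998: 1 month at 2.45% → €136,000 × 2.45% × 1/12 = €277.6667
Total = €1,399.6667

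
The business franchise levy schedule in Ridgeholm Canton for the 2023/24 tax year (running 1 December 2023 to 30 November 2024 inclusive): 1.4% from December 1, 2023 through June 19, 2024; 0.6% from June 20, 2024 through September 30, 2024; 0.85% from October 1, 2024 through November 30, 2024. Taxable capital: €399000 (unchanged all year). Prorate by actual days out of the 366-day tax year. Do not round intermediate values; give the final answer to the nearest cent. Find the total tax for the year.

December 1, 2023 – June 19, 2024: 202 days at 1.4% → €399000 × 1.4% × 202/366 = €3082.9836
June 20 – September 30, 2024: 103 days at 0.6% → €399000 × 0.6% × 103/366 = €673.7213
October 1 – November 30, 2024: 61 days at 0.85% → €399000 × 0.85% × 61/366 = €565.2500
Total = €4321.9549

€4321.95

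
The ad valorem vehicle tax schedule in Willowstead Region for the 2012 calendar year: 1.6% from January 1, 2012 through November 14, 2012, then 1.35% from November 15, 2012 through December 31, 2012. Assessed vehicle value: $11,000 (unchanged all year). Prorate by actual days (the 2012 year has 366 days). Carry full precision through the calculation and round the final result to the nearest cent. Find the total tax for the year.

January 1 – November 14, 2012: 319 days at 1.6% → $11,000 × 1.6% × 319/366 = $153.3989
November 15 – December 31, 2012: 47 days at 1.35% → $11,000 × 1.35% × 47/366 = $19.0697
Total = $172.4686

$172.47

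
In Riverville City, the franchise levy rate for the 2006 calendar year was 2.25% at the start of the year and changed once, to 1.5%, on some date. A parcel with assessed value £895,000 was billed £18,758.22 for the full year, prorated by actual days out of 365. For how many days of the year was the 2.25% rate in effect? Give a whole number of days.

Let d = days at the first rate; then 365 − d days at the second rate.
£895,000 × [2.25%·d + 1.5%·(365−d)] / 365 = £18,758.22
Solving gives d = 290, so the new rate took effect on 18 Oct 2006.

290 days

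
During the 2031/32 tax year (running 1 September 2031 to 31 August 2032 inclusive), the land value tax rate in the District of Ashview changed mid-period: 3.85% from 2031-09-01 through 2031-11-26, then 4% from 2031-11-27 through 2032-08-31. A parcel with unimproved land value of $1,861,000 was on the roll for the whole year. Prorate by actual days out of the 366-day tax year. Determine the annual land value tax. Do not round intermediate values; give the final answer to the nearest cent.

$73,776.45

2031-09-01 to 2031-11-26: 87 days at 3.85% → $1,861,000 × 3.85% × 87/366 = $17,031.2008
2031-11-27 to 2032-08-31: 279 days at 4% → $1,861,000 × 4% × 279/366 = $56,745.2459
Total = $73,776.4467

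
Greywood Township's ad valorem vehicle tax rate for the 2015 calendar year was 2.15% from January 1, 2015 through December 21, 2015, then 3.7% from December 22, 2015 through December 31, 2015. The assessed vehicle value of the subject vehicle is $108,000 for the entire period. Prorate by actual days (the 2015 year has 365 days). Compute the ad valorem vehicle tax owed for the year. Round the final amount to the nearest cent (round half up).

$2,367.86

January 1 – December 21, 2015: 355 days at 2.15% → $108,000 × 2.15% × 355/365 = $2,258.3836
December 22 – December 31, 2015: 10 days at 3.7% → $108,000 × 3.7% × 10/365 = $109.4795
Total = $2,367.8630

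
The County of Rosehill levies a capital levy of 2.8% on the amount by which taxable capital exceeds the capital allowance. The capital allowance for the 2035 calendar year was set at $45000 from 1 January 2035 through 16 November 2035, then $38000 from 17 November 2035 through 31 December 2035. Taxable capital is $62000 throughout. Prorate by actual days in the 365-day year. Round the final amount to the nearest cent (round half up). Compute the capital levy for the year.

1 January – 16 November 2035: 320 days, exemption $45000 → ($62000 − $45000) × 2.8% × 320/365 = $417.3151
17 November – 31 December 2035: 45 days, exemption $38000 → ($62000 − $38000) × 2.8% × 45/365 = $82.8493
Total = $500.1644

$500.16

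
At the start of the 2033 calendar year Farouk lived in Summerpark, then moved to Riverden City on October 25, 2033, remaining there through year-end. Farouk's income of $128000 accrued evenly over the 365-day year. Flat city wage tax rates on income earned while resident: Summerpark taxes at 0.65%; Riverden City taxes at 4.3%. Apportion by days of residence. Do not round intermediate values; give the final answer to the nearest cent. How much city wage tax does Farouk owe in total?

$1702.40

Summerpark, January 1 – October 24, 2033: 297 days → $128000 × 0.65% × 297/365 = $676.9973
Riverden City, October 25 – December 31, 2033: 68 days → $128000 × 4.3% × 68/365 = $1025.4027
Total = $1702.4000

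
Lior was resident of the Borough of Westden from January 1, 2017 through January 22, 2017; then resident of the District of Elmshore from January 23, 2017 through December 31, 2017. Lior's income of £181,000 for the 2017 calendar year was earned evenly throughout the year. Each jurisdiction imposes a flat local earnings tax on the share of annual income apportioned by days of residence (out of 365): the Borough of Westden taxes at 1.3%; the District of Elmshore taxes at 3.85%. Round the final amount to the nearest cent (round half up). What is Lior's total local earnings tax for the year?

The Borough of Westden, January 1 – January 22, 2017: 22 days → £181,000 × 1.3% × 22/365 = £141.8247
The District of Elmshore, January 23 – December 31, 2017: 343 days → £181,000 × 3.85% × 343/365 = £6,548.4808
Total = £6,690.3055

£6,690.31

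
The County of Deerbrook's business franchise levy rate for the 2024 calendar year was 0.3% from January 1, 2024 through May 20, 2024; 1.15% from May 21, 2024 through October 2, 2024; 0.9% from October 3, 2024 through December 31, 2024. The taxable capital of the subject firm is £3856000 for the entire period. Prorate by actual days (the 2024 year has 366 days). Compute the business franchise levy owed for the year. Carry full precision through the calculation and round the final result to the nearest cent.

January 1 – May 20, 2024: 141 days at 0.3% → £3856000 × 0.3% × 141/366 = £4456.5246
May 21 – October 2, 2024: 135 days at 1.15% → £3856000 × 1.15% × 135/366 = £16356.3934
October 3 – December 31, 2024: 90 days at 0.9% → £3856000 × 0.9% × 90/366 = £8533.7705
Total = £29346.6885

£29346.69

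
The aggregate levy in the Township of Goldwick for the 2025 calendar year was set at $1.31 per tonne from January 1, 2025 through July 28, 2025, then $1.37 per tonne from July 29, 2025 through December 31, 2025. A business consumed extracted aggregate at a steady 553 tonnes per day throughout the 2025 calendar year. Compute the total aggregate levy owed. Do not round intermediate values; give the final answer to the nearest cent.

January 1 – July 28, 2025: 209 days × 553 tonnes/day = 115,577 tonnes at $1.31/tonne → $151405.87
July 29 – December 31, 2025: 156 days × 553 tonnes/day = 86,268 tonnes at $1.37/tonne → $118187.16

$269593.03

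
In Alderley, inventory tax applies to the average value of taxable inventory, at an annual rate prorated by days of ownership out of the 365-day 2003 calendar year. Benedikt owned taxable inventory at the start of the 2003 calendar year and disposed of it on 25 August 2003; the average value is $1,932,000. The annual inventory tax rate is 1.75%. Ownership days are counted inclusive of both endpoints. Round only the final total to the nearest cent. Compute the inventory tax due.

$21,953.34

Days held (1 January – 25 August 2003): 237 out of 365
Tax = $1,932,000 × 1.75% × 237/365 = $21,953.3425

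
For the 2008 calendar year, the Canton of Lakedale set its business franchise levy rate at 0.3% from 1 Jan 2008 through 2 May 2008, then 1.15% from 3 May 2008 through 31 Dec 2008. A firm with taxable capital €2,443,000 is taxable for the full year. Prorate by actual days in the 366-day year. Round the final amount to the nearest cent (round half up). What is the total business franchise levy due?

1 Jan – 2 May 2008: 123 days at 0.3% → €2,443,000 × 0.3% × 123/366 = €2,463.0246
3 May – 31 Dec 2008: 243 days at 1.15% → €2,443,000 × 1.15% × 243/366 = €18,652.9057
Total = €21,115.9303

€21,115.93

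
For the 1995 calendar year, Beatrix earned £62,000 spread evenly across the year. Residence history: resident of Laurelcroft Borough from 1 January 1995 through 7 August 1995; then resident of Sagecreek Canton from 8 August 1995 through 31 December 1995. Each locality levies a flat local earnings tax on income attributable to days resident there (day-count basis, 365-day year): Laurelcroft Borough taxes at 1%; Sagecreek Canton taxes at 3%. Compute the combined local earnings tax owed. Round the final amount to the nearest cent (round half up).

£1,116.00

Laurelcroft Borough, 1 January – 7 August 1995: 219 days → £62,000 × 1% × 219/365 = £372.0000
Sagecreek Canton, 8 August – 31 December 1995: 146 days → £62,000 × 3% × 146/365 = £744.0000
Total = £1,116.0000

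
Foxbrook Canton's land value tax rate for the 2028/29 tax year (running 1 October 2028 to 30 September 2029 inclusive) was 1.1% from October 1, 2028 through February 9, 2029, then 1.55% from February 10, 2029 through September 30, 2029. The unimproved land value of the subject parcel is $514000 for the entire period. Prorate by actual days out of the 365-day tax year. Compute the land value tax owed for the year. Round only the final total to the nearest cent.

$7130.52

October 1, 2028 – February 9, 2029: 132 days at 1.1% → $514000 × 1.1% × 132/365 = $2044.7342
February 10 – September 30, 2029: 233 days at 1.55% → $514000 × 1.55% × 233/365 = $5085.7836
Total = $7130.5178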